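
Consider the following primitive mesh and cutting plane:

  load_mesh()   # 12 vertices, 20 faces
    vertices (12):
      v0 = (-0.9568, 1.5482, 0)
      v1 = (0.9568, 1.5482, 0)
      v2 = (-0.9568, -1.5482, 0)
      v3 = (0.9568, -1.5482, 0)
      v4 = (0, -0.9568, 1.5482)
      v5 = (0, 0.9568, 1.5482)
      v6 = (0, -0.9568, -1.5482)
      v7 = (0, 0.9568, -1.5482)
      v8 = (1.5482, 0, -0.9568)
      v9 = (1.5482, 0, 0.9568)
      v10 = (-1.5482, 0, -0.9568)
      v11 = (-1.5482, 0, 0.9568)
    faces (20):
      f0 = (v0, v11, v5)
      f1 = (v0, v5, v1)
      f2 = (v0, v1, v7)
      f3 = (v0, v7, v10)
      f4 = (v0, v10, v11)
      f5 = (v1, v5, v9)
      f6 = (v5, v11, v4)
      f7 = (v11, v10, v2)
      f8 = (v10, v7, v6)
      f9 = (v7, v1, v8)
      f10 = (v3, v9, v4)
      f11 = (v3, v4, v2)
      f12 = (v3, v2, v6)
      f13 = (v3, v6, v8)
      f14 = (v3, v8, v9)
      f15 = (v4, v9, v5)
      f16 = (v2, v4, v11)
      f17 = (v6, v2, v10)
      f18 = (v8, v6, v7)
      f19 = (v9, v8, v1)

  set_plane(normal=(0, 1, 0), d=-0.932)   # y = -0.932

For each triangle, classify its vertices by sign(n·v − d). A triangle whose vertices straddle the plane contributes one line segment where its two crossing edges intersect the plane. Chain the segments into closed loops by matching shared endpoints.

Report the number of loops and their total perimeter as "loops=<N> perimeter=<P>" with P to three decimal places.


Straddling triangles (10 of 20):
  (v5,v11,v4) [++-] → (-0.0401289, -0.932, 1.53287)–(0, -0.932, 1.5482)  len=0.0430
  (v11,v10,v2) [++-] → (-1.19218, -0.932, -0.380817)–(-1.19218, -0.932, 0.380817)  len=0.7616
  (v10,v7,v6) [++-] → (0, -0.932, -1.5482)–(-0.0401289, -0.932, -1.53287)  len=0.0430
  (v3,v9,v4) [-+-] → (1.19218, -0.932, 0.380817)–(0.0401289, -0.932, 1.53287)  len=1.6293
  (v3,v6,v8) [--+] → (0.0401289, -0.932, -1.53287)–(1.19218, -0.932, -0.380817)  len=1.6293
  (v3,v8,v9) [-++] → (1.19218, -0.932, -0.380817)–(1.19218, -0.932, 0.380817)  len=0.7616
  (v4,v9,v5) [-++] → (0.0401289, -0.932, 1.53287)–(0, -0.932, 1.5482)  len=0.0430
  (v2,v4,v11) [--+] → (-0.0401289, -0.932, 1.53287)–(-1.19218, -0.932, 0.380817)  len=1.6293
  (v6,v2,v10) [--+] → (-1.19218, -0.932, -0.380817)–(-0.0401289, -0.932, -1.53287)  len=1.6293
  (v8,v6,v7) [+-+] → (0.0401289, -0.932, -1.53287)–(0, -0.932, -1.5482)  len=0.0430

Chained into 1 loop(s):
  loop 1: 10 segments, perimeter = 8.2121
Total perimeter = 8.212

loops=1 perimeter=8.212


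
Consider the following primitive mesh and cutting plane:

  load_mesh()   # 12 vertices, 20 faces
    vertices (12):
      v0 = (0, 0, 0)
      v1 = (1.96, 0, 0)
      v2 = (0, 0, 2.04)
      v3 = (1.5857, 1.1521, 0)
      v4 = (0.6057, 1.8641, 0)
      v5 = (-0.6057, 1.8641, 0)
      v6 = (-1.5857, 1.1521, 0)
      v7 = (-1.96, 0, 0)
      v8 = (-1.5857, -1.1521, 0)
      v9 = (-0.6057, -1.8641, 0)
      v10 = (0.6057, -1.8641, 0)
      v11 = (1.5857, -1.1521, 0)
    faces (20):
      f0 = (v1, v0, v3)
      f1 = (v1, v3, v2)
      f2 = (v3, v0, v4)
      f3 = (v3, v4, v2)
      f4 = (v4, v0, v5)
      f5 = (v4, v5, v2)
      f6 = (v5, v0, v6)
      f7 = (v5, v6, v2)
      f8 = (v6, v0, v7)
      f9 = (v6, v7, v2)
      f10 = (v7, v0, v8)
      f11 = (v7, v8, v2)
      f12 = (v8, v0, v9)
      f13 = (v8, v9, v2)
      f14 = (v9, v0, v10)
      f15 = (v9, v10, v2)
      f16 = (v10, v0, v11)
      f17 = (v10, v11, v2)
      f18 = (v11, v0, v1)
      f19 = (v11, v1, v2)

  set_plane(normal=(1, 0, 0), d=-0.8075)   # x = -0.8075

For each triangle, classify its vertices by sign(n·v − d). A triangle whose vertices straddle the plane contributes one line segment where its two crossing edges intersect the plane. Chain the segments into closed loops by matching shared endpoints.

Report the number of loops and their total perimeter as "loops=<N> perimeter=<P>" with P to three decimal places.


Straddling triangles (8 of 20):
  (v5,v0,v6) [++-] → (-0.8075, 0.586694, 0)–(-0.8075, 1.71749, 0)  len=1.1308
  (v5,v6,v2) [+-+] → (-0.8075, 1.71749, 0)–(-0.8075, 0.586694, 1.00115)  len=1.5103
  (v6,v0,v7) [-+-] → (-0.8075, 0.586694, 0)–(-0.8075, 0, 0)  len=0.5867
  (v6,v7,v2) [--+] → (-0.8075, 0, 1.19954)–(-0.8075, 0.586694, 1.00115)  len=0.6193
  (v7,v0,v8) [-+-] → (-0.8075, 0, 0)–(-0.8075, -0.586694, 0)  len=0.5867
  (v7,v8,v2) [--+] → (-0.8075, -0.586694, 1.00115)–(-0.8075, 0, 1.19954)  len=0.6193
  (v8,v0,v9) [-++] → (-0.8075, -0.586694, 0)–(-0.8075, -1.71749, 0)  len=1.1308
  (v8,v9,v2) [-++] → (-0.8075, -1.71749, 0)–(-0.8075, -0.586694, 1.00115)  len=1.5103

Chained into 1 loop(s):
  loop 1: 8 segments, perimeter = 7.6942
Total perimeter = 7.694

loops=1 perimeter=7.694


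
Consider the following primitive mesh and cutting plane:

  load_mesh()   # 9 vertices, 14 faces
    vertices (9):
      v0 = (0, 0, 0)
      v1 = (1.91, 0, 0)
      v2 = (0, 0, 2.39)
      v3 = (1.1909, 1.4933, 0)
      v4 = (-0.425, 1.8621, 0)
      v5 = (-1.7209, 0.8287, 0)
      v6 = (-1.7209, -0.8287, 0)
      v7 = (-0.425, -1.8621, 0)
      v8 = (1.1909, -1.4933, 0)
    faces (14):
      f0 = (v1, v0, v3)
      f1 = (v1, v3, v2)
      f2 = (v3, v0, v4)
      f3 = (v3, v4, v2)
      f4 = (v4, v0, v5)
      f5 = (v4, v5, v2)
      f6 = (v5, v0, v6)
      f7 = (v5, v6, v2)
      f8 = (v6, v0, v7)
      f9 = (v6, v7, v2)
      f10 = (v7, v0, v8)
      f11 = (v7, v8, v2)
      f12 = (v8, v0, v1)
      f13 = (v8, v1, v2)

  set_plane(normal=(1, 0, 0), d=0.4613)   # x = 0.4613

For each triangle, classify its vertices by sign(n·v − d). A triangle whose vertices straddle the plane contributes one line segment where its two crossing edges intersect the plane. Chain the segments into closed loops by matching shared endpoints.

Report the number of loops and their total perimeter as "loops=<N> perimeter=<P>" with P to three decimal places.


Straddling triangles (8 of 14):
  (v1,v0,v3) [+-+] → (0.4613, 0, 0)–(0.4613, 0.578436, 0)  len=0.5784
  (v1,v3,v2) [++-] → (0.4613, 0.578436, 1.46422)–(0.4613, 0, 1.81277)  len=0.6753
  (v3,v0,v4) [+--] → (0.4613, 0.578436, 0)–(0.4613, 1.65982, 0)  len=1.0814
  (v3,v4,v2) [+--] → (0.4613, 1.65982, 0)–(0.4613, 0.578436, 1.46422)  len=1.8203
  (v7,v0,v8) [--+] → (0.4613, -0.578436, 0)–(0.4613, -1.65982, 0)  len=1.0814
  (v7,v8,v2) [-+-] → (0.4613, -1.65982, 0)–(0.4613, -0.578436, 1.46422)  len=1.8203
  (v8,v0,v1) [+-+] → (0.4613, -0.578436, 0)–(0.4613, 0, 0)  len=0.5784
  (v8,v1,v2) [++-] → (0.4613, 0, 1.81277)–(0.4613, -0.578436, 1.46422)  len=0.6753

Chained into 1 loop(s):
  loop 1: 8 segments, perimeter = 8.3108
Total perimeter = 8.311

loops=1 perimeter=8.311


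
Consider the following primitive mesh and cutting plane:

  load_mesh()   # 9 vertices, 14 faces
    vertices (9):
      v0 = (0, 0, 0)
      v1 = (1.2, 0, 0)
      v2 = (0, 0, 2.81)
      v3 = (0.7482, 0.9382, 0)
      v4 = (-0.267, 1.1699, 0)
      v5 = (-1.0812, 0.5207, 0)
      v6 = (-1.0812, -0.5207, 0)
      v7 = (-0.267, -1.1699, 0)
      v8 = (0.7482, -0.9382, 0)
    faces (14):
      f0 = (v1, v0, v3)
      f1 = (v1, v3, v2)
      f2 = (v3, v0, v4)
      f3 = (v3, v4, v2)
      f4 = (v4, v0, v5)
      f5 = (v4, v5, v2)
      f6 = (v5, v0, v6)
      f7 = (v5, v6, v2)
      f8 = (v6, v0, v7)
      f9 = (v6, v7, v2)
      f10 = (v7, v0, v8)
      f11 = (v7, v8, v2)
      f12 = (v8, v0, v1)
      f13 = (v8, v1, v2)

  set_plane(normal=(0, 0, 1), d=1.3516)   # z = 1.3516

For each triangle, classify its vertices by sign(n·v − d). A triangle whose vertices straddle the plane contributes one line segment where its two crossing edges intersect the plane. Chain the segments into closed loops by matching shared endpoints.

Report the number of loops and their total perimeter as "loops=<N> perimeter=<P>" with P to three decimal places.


loops=1 perimeter=3.783

Straddling triangles (7 of 14):
  (v1,v3,v2) [--+] → (0.388318, 0.486929, 1.3516)–(0.622804, 0, 1.3516)  len=0.5404
  (v3,v4,v2) [--+] → (-0.138574, 0.607182, 1.3516)–(0.388318, 0.486929, 1.3516)  len=0.5404
  (v4,v5,v2) [--+] → (-0.561147, 0.270245, 1.3516)–(-0.138574, 0.607182, 1.3516)  len=0.5405
  (v5,v6,v2) [--+] → (-0.561147, -0.270245, 1.3516)–(-0.561147, 0.270245, 1.3516)  len=0.5405
  (v6,v7,v2) [--+] → (-0.138574, -0.607182, 1.3516)–(-0.561147, -0.270245, 1.3516)  len=0.5405
  (v7,v8,v2) [--+] → (0.388318, -0.486929, 1.3516)–(-0.138574, -0.607182, 1.3516)  len=0.5404
  (v8,v1,v2) [--+] → (0.622804, 0, 1.3516)–(0.388318, -0.486929, 1.3516)  len=0.5404

Chained into 1 loop(s):
  loop 1: 7 segments, perimeter = 3.7832
Total perimeter = 3.783


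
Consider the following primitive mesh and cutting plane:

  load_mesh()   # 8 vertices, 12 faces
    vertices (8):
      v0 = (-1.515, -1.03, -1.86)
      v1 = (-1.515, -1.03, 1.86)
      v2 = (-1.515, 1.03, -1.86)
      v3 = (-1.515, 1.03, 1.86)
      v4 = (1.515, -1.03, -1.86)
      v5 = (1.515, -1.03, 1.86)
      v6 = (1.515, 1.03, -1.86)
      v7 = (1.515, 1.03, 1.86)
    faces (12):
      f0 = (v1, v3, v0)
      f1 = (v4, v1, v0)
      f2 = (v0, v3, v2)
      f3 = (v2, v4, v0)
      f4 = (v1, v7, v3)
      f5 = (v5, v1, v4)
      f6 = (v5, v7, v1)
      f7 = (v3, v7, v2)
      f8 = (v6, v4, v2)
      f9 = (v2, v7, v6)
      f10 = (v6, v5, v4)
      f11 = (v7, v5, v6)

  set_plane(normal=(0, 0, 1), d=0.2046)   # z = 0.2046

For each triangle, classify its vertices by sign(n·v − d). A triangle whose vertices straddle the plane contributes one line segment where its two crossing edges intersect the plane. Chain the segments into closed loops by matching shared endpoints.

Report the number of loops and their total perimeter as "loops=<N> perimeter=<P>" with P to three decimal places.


loops=1 perimeter=10.180

Straddling triangles (8 of 12):
  (v1,v3,v0) [++-] → (-1.515, 0.1133, 0.2046)–(-1.515, -1.03, 0.2046)  len=1.1433
  (v4,v1,v0) [-+-] → (-0.16665, -1.03, 0.2046)–(-1.515, -1.03, 0.2046)  len=1.3484
  (v0,v3,v2) [-+-] → (-1.515, 0.1133, 0.2046)–(-1.515, 1.03, 0.2046)  len=0.9167
  (v5,v1,v4) [++-] → (-0.16665, -1.03, 0.2046)–(1.515, -1.03, 0.2046)  len=1.6816
  (v3,v7,v2) [++-] → (0.16665, 1.03, 0.2046)–(-1.515, 1.03, 0.2046)  len=1.6816
  (v2,v7,v6) [-+-] → (0.16665, 1.03, 0.2046)–(1.515, 1.03, 0.2046)  len=1.3484
  (v6,v5,v4) [-+-] → (1.515, -0.1133, 0.2046)–(1.515, -1.03, 0.2046)  len=0.9167
  (v7,v5,v6) [++-] → (1.515, -0.1133, 0.2046)–(1.515, 1.03, 0.2046)  len=1.1433

Chained into 1 loop(s):
  loop 1: 8 segments, perimeter = 10.1800
Total perimeter = 10.180


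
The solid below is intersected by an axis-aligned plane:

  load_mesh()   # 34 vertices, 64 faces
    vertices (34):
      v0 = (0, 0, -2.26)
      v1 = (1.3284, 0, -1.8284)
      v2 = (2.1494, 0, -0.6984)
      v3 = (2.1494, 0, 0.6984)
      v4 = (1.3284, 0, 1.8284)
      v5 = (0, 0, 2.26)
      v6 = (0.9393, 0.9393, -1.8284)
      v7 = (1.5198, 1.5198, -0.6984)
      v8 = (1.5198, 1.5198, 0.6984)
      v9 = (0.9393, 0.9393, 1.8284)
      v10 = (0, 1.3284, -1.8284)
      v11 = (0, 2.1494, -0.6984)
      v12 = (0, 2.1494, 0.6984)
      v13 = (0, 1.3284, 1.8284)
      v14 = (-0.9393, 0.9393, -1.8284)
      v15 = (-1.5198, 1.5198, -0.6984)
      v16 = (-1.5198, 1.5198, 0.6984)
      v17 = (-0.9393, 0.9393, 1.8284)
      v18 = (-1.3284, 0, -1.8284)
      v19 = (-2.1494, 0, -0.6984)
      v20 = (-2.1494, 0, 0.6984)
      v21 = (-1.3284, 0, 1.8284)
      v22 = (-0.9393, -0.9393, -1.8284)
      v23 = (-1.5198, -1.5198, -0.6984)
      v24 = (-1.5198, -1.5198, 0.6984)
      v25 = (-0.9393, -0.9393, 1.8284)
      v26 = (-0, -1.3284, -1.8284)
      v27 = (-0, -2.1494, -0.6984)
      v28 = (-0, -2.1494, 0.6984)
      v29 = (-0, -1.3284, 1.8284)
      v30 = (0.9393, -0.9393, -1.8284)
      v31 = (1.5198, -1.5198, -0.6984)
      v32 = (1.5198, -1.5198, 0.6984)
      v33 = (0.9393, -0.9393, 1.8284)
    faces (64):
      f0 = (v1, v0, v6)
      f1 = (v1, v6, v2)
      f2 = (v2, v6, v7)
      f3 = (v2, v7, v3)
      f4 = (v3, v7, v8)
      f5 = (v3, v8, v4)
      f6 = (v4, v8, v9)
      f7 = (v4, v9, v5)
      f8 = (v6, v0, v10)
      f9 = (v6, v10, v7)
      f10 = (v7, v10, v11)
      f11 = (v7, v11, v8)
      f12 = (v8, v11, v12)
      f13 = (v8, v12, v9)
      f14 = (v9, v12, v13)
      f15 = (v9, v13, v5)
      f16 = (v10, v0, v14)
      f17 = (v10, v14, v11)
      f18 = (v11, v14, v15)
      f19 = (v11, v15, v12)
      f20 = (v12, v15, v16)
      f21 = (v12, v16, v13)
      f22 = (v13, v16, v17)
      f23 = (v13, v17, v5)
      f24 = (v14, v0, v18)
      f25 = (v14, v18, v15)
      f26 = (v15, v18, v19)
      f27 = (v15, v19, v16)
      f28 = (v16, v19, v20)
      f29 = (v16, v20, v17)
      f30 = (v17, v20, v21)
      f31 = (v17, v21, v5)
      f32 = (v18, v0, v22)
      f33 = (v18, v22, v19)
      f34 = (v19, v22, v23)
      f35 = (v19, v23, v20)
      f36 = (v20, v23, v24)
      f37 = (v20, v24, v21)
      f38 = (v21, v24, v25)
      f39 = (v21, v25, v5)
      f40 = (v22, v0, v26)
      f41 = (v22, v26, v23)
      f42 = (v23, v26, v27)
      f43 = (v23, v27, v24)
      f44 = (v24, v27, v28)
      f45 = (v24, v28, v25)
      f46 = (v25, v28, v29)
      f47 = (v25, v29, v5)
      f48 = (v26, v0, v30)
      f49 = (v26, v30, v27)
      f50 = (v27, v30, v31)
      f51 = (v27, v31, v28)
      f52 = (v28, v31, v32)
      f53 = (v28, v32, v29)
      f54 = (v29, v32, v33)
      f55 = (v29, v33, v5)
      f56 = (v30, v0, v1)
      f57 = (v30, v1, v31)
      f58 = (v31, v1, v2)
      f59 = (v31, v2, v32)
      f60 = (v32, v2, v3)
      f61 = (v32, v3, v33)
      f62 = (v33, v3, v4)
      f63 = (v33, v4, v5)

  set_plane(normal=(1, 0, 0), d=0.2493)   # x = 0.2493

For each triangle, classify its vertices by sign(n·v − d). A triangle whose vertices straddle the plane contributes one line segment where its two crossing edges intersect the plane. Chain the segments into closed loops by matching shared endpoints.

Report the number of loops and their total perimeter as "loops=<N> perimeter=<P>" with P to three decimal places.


Straddling triangles (20 of 64):
  (v1,v0,v6) [+-+] → (0.2493, 0, -2.179)–(0.2493, 0.2493, -2.14545)  len=0.2515
  (v4,v9,v5) [++-] → (0.2493, 0.2493, 2.14545)–(0.2493, 0, 2.179)  len=0.2515
  (v6,v0,v10) [+--] → (0.2493, 0.2493, -2.14545)–(0.2493, 1.22513, -1.8284)  len=1.0260
  (v6,v10,v7) [+-+] → (0.2493, 1.22513, -1.8284)–(0.2493, 1.3598, -1.64304)  len=0.2291
  (v7,v10,v11) [+--] → (0.2493, 1.3598, -1.64304)–(0.2493, 2.04612, -0.6984)  len=1.1676
  (v7,v11,v8) [+-+] → (0.2493, 2.04612, -0.6984)–(0.2493, 2.04612, -0.469276)  len=0.2291
  (v8,v11,v12) [+--] → (0.2493, 2.04612, -0.469276)–(0.2493, 2.04612, 0.6984)  len=1.1677
  (v8,v12,v9) [+-+] → (0.2493, 2.04612, 0.6984)–(0.2493, 1.82823, 0.998314)  len=0.3707
  (v9,v12,v13) [+--] → (0.2493, 1.82823, 0.998314)–(0.2493, 1.22513, 1.8284)  len=1.0260
  (v9,v13,v5) [+--] → (0.2493, 1.22513, 1.8284)–(0.2493, 0.2493, 2.14545)  len=1.0260
  (v26,v0,v30) [--+] → (0.2493, -0.2493, -2.14545)–(0.2493, -1.22513, -1.8284)  len=1.0260
  (v26,v30,v27) [-+-] → (0.2493, -1.22513, -1.8284)–(0.2493, -1.82823, -0.998314)  len=1.0260
  (v27,v30,v31) [-++] → (0.2493, -1.82823, -0.998314)–(0.2493, -2.04612, -0.6984)  len=0.3707
  (v27,v31,v28) [-+-] → (0.2493, -2.04612, -0.6984)–(0.2493, -2.04612, 0.469276)  len=1.1677
  (v28,v31,v32) [-++] → (0.2493, -2.04612, 0.469276)–(0.2493, -2.04612, 0.6984)  len=0.2291
  (v28,v32,v29) [-+-] → (0.2493, -2.04612, 0.6984)–(0.2493, -1.3598, 1.64304)  len=1.1676
  (v29,v32,v33) [-++] → (0.2493, -1.3598, 1.64304)–(0.2493, -1.22513, 1.8284)  len=0.2291
  (v29,v33,v5) [-+-] → (0.2493, -1.22513, 1.8284)–(0.2493, -0.2493, 2.14545)  len=1.0260
  (v30,v0,v1) [+-+] → (0.2493, -0.2493, -2.14545)–(0.2493, 0, -2.179)  len=0.2515
  (v33,v4,v5) [++-] → (0.2493, 0, 2.179)–(0.2493, -0.2493, 2.14545)  len=0.2515

Chained into 1 loop(s):
  loop 1: 20 segments, perimeter = 13.4910
Total perimeter = 13.491

loops=1 perimeter=13.491


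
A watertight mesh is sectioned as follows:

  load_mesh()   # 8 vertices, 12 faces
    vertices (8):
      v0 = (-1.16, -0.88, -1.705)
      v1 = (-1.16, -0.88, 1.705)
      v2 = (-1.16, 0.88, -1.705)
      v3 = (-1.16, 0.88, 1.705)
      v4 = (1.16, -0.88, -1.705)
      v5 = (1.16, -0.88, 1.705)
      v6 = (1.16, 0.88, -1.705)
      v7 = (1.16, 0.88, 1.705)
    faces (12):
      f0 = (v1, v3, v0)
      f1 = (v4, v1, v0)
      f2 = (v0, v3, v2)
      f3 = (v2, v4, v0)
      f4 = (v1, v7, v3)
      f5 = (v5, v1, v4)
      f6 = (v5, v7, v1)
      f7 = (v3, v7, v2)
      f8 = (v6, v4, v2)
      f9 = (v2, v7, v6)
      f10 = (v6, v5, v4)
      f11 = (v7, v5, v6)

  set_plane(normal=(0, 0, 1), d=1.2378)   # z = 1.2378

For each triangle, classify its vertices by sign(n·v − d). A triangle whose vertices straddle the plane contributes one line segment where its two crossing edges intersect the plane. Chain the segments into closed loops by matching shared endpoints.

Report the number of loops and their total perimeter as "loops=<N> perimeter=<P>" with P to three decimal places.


loops=1 perimeter=8.160

Straddling triangles (8 of 12):
  (v1,v3,v0) [++-] → (-1.16, 0.638865, 1.2378)–(-1.16, -0.88, 1.2378)  len=1.5189
  (v4,v1,v0) [-+-] → (-0.84214, -0.88, 1.2378)–(-1.16, -0.88, 1.2378)  len=0.3179
  (v0,v3,v2) [-+-] → (-1.16, 0.638865, 1.2378)–(-1.16, 0.88, 1.2378)  len=0.2411
  (v5,v1,v4) [++-] → (-0.84214, -0.88, 1.2378)–(1.16, -0.88, 1.2378)  len=2.0021
  (v3,v7,v2) [++-] → (0.84214, 0.88, 1.2378)–(-1.16, 0.88, 1.2378)  len=2.0021
  (v2,v7,v6) [-+-] → (0.84214, 0.88, 1.2378)–(1.16, 0.88, 1.2378)  len=0.3179
  (v6,v5,v4) [-+-] → (1.16, -0.638865, 1.2378)–(1.16, -0.88, 1.2378)  len=0.2411
  (v7,v5,v6) [++-] → (1.16, -0.638865, 1.2378)–(1.16, 0.88, 1.2378)  len=1.5189

Chained into 1 loop(s):
  loop 1: 8 segments, perimeter = 8.1600
Total perimeter = 8.160


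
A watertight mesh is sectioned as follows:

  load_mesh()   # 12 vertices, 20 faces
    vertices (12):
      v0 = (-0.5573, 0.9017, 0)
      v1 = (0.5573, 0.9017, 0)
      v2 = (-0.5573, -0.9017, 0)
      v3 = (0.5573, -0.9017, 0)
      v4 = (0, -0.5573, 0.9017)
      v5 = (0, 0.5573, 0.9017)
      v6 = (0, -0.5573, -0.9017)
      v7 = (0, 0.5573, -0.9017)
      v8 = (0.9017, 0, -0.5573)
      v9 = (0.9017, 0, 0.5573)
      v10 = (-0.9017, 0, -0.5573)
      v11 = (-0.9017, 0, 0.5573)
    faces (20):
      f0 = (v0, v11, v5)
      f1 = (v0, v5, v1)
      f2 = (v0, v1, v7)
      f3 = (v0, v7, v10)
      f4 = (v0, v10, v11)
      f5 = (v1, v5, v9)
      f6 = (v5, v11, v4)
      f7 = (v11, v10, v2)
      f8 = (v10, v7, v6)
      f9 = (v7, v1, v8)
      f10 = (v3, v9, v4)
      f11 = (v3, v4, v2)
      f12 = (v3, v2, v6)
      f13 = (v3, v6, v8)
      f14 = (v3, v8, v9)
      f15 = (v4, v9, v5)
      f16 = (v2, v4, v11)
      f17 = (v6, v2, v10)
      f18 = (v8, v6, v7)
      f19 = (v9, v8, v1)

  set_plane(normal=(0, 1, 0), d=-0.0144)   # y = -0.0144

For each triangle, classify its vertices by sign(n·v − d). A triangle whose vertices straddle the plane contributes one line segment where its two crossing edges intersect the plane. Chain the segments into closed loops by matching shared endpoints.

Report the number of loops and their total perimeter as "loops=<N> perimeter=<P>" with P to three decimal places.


loops=1 perimeter=6.055

Straddling triangles (10 of 20):
  (v5,v11,v4) [++-] → (-0.878401, -0.0144, 0.566199)–(0, -0.0144, 0.9017)  len=0.9403
  (v11,v10,v2) [++-] → (-0.8962, -0.0144, -0.5484)–(-0.8962, -0.0144, 0.5484)  len=1.0968
  (v10,v7,v6) [++-] → (0, -0.0144, -0.9017)–(-0.878401, -0.0144, -0.566199)  len=0.9403
  (v3,v9,v4) [-+-] → (0.8962, -0.0144, 0.5484)–(0.878401, -0.0144, 0.566199)  len=0.0252
  (v3,v6,v8) [--+] → (0.878401, -0.0144, -0.566199)–(0.8962, -0.0144, -0.5484)  len=0.0252
  (v3,v8,v9) [-++] → (0.8962, -0.0144, -0.5484)–(0.8962, -0.0144, 0.5484)  len=1.0968
  (v4,v9,v5) [-++] → (0.878401, -0.0144, 0.566199)–(0, -0.0144, 0.9017)  len=0.9403
  (v2,v4,v11) [--+] → (-0.878401, -0.0144, 0.566199)–(-0.8962, -0.0144, 0.5484)  len=0.0252
  (v6,v2,v10) [--+] → (-0.8962, -0.0144, -0.5484)–(-0.878401, -0.0144, -0.566199)  len=0.0252
  (v8,v6,v7) [+-+] → (0.878401, -0.0144, -0.566199)–(0, -0.0144, -0.9017)  len=0.9403

Chained into 1 loop(s):
  loop 1: 10 segments, perimeter = 6.0555
Total perimeter = 6.055


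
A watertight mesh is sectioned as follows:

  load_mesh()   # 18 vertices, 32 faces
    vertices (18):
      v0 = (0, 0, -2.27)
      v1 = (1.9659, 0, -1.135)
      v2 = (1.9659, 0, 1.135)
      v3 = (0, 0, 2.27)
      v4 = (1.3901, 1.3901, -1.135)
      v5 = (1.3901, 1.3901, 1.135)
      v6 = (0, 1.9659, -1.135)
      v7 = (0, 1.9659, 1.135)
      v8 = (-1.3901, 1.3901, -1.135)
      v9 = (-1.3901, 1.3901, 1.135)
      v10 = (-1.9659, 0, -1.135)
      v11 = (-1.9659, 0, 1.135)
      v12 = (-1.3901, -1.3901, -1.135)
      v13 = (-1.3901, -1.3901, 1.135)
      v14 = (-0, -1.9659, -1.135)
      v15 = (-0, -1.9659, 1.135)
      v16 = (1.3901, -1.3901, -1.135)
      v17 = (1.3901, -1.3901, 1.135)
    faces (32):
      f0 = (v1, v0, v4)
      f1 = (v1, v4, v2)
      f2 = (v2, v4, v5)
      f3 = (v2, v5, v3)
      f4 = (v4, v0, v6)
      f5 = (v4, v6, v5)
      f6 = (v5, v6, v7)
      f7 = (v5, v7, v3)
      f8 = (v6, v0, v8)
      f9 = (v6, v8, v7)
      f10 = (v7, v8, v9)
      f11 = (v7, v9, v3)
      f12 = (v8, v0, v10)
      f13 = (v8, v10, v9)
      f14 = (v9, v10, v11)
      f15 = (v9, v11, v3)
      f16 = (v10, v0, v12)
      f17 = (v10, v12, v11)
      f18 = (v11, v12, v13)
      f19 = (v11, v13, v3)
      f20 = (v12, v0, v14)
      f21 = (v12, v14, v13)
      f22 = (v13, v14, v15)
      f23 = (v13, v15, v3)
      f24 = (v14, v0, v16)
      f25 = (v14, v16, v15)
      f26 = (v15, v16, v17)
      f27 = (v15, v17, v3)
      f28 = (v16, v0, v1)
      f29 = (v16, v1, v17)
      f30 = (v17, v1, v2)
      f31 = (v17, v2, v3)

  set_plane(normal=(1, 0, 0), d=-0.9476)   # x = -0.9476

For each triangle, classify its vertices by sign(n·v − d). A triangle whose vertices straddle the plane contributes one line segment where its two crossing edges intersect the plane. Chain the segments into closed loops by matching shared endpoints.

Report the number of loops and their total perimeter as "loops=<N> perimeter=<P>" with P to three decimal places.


loops=1 perimeter=11.328

Straddling triangles (12 of 32):
  (v6,v0,v8) [++-] → (-0.9476, 0.9476, -1.4963)–(-0.9476, 1.57339, -1.135)  len=0.7226
  (v6,v8,v7) [+-+] → (-0.9476, 1.57339, -1.135)–(-0.9476, 1.57339, -0.412408)  len=0.7226
  (v7,v8,v9) [+--] → (-0.9476, 1.57339, -0.412408)–(-0.9476, 1.57339, 1.135)  len=1.5474
  (v7,v9,v3) [+-+] → (-0.9476, 1.57339, 1.135)–(-0.9476, 0.9476, 1.4963)  len=0.7226
  (v8,v0,v10) [-+-] → (-0.9476, 0.9476, -1.4963)–(-0.9476, 0, -1.72291)  len=0.9743
  (v9,v11,v3) [--+] → (-0.9476, 0, 1.72291)–(-0.9476, 0.9476, 1.4963)  len=0.9743
  (v10,v0,v12) [-+-] → (-0.9476, 0, -1.72291)–(-0.9476, -0.9476, -1.4963)  len=0.9743
  (v11,v13,v3) [--+] → (-0.9476, -0.9476, 1.4963)–(-0.9476, 0, 1.72291)  len=0.9743
  (v12,v0,v14) [-++] → (-0.9476, -0.9476, -1.4963)–(-0.9476, -1.57339, -1.135)  len=0.7226
  (v12,v14,v13) [-+-] → (-0.9476, -1.57339, -1.135)–(-0.9476, -1.57339, 0.412408)  len=1.5474
  (v13,v14,v15) [-++] → (-0.9476, -1.57339, 0.412408)–(-0.9476, -1.57339, 1.135)  len=0.7226
  (v13,v15,v3) [-++] → (-0.9476, -1.57339, 1.135)–(-0.9476, -0.9476, 1.4963)  len=0.7226

Chained into 1 loop(s):
  loop 1: 12 segments, perimeter = 11.3277
Total perimeter = 11.328


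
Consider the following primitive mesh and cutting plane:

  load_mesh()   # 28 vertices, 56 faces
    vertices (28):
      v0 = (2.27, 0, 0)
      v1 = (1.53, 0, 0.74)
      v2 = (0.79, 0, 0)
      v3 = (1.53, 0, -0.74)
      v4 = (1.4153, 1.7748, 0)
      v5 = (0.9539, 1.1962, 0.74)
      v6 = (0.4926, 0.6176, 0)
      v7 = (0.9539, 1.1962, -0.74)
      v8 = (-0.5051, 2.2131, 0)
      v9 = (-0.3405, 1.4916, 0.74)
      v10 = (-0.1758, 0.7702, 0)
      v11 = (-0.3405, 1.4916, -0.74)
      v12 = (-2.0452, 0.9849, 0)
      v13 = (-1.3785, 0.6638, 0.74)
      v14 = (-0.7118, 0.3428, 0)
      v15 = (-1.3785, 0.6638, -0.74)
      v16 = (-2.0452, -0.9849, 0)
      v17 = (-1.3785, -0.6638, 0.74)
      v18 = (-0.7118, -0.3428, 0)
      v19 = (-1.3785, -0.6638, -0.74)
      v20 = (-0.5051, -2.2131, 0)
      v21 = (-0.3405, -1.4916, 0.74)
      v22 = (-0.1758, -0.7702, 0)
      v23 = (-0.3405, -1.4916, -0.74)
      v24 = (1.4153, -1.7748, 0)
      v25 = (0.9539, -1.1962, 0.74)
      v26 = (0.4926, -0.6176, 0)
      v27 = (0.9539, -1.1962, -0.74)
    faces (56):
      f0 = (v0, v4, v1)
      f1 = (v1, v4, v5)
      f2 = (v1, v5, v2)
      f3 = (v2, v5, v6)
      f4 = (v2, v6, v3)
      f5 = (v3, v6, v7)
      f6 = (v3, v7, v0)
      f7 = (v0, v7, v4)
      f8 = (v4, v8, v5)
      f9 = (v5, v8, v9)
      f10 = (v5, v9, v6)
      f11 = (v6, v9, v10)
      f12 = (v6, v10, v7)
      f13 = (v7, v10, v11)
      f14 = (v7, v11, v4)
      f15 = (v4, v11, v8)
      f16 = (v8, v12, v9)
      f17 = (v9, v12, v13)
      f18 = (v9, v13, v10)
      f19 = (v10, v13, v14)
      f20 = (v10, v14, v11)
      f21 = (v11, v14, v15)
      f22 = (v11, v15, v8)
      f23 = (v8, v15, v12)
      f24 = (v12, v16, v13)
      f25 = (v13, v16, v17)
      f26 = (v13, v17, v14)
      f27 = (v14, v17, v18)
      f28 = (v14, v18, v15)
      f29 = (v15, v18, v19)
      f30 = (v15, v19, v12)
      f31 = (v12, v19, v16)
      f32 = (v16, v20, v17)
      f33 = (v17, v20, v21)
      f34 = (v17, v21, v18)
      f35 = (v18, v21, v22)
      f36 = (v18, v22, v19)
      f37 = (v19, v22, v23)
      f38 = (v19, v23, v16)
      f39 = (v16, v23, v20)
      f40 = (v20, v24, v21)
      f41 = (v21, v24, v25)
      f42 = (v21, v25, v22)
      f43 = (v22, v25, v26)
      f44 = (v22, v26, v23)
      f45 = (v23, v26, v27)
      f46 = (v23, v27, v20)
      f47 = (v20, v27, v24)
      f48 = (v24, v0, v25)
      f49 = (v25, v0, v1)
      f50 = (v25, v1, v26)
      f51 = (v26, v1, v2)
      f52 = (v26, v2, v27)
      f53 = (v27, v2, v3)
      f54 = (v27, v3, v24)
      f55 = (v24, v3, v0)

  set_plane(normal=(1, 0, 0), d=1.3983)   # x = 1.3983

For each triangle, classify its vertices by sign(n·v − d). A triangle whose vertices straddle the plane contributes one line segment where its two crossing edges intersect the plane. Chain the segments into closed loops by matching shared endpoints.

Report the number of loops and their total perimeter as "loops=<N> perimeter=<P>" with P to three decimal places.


loops=1 perimeter=7.933

Straddling triangles (18 of 56):
  (v1,v4,v5) [++-] → (1.3983, 1.75348, 0.0272648)–(1.3983, 0.273459, 0.74)  len=1.6427
  (v1,v5,v2) [+--] → (1.3983, 0.273459, 0.74)–(1.3983, 0, 0.6083)  len=0.3035
  (v2,v6,v3) [--+] → (1.3983, 0.0784056, -0.646056)–(1.3983, 0, -0.6083)  len=0.0870
  (v3,v6,v7) [+--] → (1.3983, 0.0784056, -0.646056)–(1.3983, 0.273459, -0.74)  len=0.2165
  (v3,v7,v0) [+-+] → (1.3983, 0.273459, -0.74)–(1.3983, 0.792286, -0.490128)  len=0.5759
  (v0,v7,v4) [+-+] → (1.3983, 0.792286, -0.490128)–(1.3983, 1.75348, -0.0272648)  len=1.0668
  (v4,v8,v5) [+--] → (1.3983, 1.77868, 0)–(1.3983, 1.75348, 0.0272648)  len=0.0371
  (v7,v11,v4) [--+] → (1.3983, 1.77206, -0.00716483)–(1.3983, 1.75348, -0.0272648)  len=0.0274
  (v4,v11,v8) [+--] → (1.3983, 1.77206, -0.00716483)–(1.3983, 1.77868, 0)  len=0.0098
  (v20,v24,v21) [-+-] → (1.3983, -1.77868, 0)–(1.3983, -1.77206, 0.00716483)  len=0.0098
  (v21,v24,v25) [-+-] → (1.3983, -1.77206, 0.00716483)–(1.3983, -1.75348, 0.0272648)  len=0.0274
  (v20,v27,v24) [--+] → (1.3983, -1.75348, -0.0272648)–(1.3983, -1.77868, 0)  len=0.0371
  (v24,v0,v25) [++-] → (1.3983, -0.792286, 0.490128)–(1.3983, -1.75348, 0.0272648)  len=1.0668
  (v25,v0,v1) [-++] → (1.3983, -0.792286, 0.490128)–(1.3983, -0.273459, 0.74)  len=0.5759
  (v25,v1,v26) [-+-] → (1.3983, -0.273459, 0.74)–(1.3983, -0.0784056, 0.646056)  len=0.2165
  (v26,v1,v2) [-+-] → (1.3983, -0.0784056, 0.646056)–(1.3983, 0, 0.6083)  len=0.0870
  (v27,v2,v3) [--+] → (1.3983, 0, -0.6083)–(1.3983, -0.273459, -0.74)  len=0.3035
  (v27,v3,v24) [-++] → (1.3983, -0.273459, -0.74)–(1.3983, -1.75348, -0.0272648)  len=1.6427

Chained into 1 loop(s):
  loop 1: 18 segments, perimeter = 7.9334
Total perimeter = 7.933


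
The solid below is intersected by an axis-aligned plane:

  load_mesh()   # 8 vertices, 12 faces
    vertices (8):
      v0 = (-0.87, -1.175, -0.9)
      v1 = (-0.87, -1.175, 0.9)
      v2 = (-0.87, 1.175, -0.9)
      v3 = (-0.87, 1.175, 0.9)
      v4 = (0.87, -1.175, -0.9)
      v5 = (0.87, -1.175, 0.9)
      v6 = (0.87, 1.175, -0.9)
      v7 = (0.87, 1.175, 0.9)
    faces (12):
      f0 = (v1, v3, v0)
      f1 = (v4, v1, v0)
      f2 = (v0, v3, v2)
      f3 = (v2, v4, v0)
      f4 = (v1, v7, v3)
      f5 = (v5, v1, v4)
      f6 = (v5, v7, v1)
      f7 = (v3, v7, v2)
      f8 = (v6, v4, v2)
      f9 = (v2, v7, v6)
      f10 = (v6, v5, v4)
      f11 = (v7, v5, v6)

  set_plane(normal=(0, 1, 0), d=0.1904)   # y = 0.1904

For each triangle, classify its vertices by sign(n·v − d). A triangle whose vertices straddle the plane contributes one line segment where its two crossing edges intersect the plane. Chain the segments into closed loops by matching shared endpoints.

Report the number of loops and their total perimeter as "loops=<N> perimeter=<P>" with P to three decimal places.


Straddling triangles (8 of 12):
  (v1,v3,v0) [-+-] → (-0.87, 0.1904, 0.9)–(-0.87, 0.1904, 0.145838)  len=0.7542
  (v0,v3,v2) [-++] → (-0.87, 0.1904, 0.145838)–(-0.87, 0.1904, -0.9)  len=1.0458
  (v2,v4,v0) [+--] → (-0.140977, 0.1904, -0.9)–(-0.87, 0.1904, -0.9)  len=0.7290
  (v1,v7,v3) [-++] → (0.140977, 0.1904, 0.9)–(-0.87, 0.1904, 0.9)  len=1.0110
  (v5,v7,v1) [-+-] → (0.87, 0.1904, 0.9)–(0.140977, 0.1904, 0.9)  len=0.7290
  (v6,v4,v2) [+-+] → (0.87, 0.1904, -0.9)–(-0.140977, 0.1904, -0.9)  len=1.0110
  (v6,v5,v4) [+--] → (0.87, 0.1904, -0.145838)–(0.87, 0.1904, -0.9)  len=0.7542
  (v7,v5,v6) [+-+] → (0.87, 0.1904, 0.9)–(0.87, 0.1904, -0.145838)  len=1.0458

Chained into 1 loop(s):
  loop 1: 8 segments, perimeter = 7.0800
Total perimeter = 7.080

loops=1 perimeter=7.080


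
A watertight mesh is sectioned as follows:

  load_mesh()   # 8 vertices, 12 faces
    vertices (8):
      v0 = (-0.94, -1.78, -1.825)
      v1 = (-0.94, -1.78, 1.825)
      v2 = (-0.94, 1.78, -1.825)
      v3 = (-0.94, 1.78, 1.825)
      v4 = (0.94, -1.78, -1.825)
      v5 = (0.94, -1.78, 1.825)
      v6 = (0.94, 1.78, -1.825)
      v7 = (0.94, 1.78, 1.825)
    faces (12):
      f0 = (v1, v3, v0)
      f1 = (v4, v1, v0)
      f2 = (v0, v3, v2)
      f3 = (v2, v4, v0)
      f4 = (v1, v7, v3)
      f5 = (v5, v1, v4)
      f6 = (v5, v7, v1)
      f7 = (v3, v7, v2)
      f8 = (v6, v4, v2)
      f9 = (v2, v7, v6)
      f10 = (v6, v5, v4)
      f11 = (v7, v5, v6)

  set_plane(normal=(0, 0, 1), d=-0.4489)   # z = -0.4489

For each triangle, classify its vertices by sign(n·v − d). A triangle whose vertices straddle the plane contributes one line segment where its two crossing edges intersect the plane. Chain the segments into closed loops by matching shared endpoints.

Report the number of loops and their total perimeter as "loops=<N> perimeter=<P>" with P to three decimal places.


loops=1 perimeter=10.880

Straddling triangles (8 of 12):
  (v1,v3,v0) [++-] → (-0.94, -0.437831, -0.4489)–(-0.94, -1.78, -0.4489)  len=1.3422
  (v4,v1,v0) [-+-] → (0.231214, -1.78, -0.4489)–(-0.94, -1.78, -0.4489)  len=1.1712
  (v0,v3,v2) [-+-] → (-0.94, -0.437831, -0.4489)–(-0.94, 1.78, -0.4489)  len=2.2178
  (v5,v1,v4) [++-] → (0.231214, -1.78, -0.4489)–(0.94, -1.78, -0.4489)  len=0.7088
  (v3,v7,v2) [++-] → (-0.231214, 1.78, -0.4489)–(-0.94, 1.78, -0.4489)  len=0.7088
  (v2,v7,v6) [-+-] → (-0.231214, 1.78, -0.4489)–(0.94, 1.78, -0.4489)  len=1.1712
  (v6,v5,v4) [-+-] → (0.94, 0.437831, -0.4489)–(0.94, -1.78, -0.4489)  len=2.2178
  (v7,v5,v6) [++-] → (0.94, 0.437831, -0.4489)–(0.94, 1.78, -0.4489)  len=1.3422

Chained into 1 loop(s):
  loop 1: 8 segments, perimeter = 10.8800
Total perimeter = 10.880


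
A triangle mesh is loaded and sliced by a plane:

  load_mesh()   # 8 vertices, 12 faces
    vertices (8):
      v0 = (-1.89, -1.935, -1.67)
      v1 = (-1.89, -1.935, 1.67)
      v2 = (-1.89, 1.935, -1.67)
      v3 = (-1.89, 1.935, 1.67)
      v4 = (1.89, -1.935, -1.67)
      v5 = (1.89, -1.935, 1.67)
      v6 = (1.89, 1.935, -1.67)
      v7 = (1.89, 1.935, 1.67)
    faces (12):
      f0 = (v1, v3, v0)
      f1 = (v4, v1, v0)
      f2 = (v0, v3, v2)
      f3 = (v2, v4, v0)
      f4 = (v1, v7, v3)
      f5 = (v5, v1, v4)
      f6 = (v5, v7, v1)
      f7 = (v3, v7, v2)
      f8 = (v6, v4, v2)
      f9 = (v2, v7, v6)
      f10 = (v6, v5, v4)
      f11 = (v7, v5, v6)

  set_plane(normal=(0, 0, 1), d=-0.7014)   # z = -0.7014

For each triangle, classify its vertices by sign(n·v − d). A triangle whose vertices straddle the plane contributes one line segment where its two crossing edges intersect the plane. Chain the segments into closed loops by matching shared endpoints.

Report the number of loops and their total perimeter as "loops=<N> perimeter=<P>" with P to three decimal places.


loops=1 perimeter=15.300

Straddling triangles (8 of 12):
  (v1,v3,v0) [++-] → (-1.89, -0.8127, -0.7014)–(-1.89, -1.935, -0.7014)  len=1.1223
  (v4,v1,v0) [-+-] → (0.7938, -1.935, -0.7014)–(-1.89, -1.935, -0.7014)  len=2.6838
  (v0,v3,v2) [-+-] → (-1.89, -0.8127, -0.7014)–(-1.89, 1.935, -0.7014)  len=2.7477
  (v5,v1,v4) [++-] → (0.7938, -1.935, -0.7014)–(1.89, -1.935, -0.7014)  len=1.0962
  (v3,v7,v2) [++-] → (-0.7938, 1.935, -0.7014)–(-1.89, 1.935, -0.7014)  len=1.0962
  (v2,v7,v6) [-+-] → (-0.7938, 1.935, -0.7014)–(1.89, 1.935, -0.7014)  len=2.6838
  (v6,v5,v4) [-+-] → (1.89, 0.8127, -0.7014)–(1.89, -1.935, -0.7014)  len=2.7477
  (v7,v5,v6) [++-] → (1.89, 0.8127, -0.7014)–(1.89, 1.935, -0.7014)  len=1.1223

Chained into 1 loop(s):
  loop 1: 8 segments, perimeter = 15.3000
Total perimeter = 15.300


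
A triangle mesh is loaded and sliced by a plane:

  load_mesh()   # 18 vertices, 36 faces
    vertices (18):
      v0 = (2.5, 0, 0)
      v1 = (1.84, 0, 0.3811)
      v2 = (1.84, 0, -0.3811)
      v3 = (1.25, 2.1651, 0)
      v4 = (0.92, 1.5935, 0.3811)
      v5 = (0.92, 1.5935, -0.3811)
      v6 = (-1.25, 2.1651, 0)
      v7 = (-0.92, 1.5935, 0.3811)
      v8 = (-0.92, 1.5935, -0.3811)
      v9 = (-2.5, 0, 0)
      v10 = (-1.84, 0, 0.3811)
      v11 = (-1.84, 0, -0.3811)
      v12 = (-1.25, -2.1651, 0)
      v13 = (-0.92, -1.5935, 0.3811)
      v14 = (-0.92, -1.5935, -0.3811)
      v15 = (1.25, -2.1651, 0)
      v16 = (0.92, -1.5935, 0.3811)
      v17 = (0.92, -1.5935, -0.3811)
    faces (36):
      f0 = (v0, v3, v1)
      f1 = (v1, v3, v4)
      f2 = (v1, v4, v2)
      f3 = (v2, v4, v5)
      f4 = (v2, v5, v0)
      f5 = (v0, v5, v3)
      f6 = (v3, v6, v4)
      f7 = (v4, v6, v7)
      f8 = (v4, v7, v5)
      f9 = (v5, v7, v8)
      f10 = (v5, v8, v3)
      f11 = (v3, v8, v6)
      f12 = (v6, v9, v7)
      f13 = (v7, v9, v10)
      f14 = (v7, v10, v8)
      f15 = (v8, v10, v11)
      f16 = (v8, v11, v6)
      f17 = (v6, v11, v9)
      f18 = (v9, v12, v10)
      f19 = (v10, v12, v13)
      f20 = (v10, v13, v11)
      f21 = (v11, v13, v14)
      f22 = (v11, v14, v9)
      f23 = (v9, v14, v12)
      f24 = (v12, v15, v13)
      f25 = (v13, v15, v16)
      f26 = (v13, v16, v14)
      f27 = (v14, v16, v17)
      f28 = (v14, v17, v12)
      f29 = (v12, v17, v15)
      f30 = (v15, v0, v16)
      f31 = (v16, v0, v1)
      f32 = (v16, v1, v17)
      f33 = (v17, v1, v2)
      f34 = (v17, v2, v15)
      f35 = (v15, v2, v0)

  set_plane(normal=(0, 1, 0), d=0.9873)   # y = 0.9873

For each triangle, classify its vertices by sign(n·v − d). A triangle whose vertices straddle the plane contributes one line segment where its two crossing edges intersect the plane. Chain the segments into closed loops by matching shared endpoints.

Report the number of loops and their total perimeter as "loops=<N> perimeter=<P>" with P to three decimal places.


loops=2 perimeter=4.573

Straddling triangles (12 of 36):
  (v0,v3,v1) [-+-] → (1.92999, 0.9873, 0)–(1.57096, 0.9873, 0.207316)  len=0.4146
  (v1,v3,v4) [-++] → (1.57096, 0.9873, 0.207316)–(1.26999, 0.9873, 0.3811)  len=0.3475
  (v1,v4,v2) [-+-] → (1.26999, 0.9873, 0.3811)–(1.26999, 0.9873, 0.0911435)  len=0.2900
  (v2,v4,v5) [-++] → (1.26999, 0.9873, 0.0911435)–(1.26999, 0.9873, -0.3811)  len=0.4722
  (v2,v5,v0) [-+-] → (1.26999, 0.9873, -0.3811)–(1.52106, 0.9873, -0.236122)  len=0.2899
  (v0,v5,v3) [-++] → (1.52106, 0.9873, -0.236122)–(1.92999, 0.9873, 0)  len=0.4722
  (v6,v9,v7) [+-+] → (-1.92999, 0.9873, 0)–(-1.52106, 0.9873, 0.236122)  len=0.4722
  (v7,v9,v10) [+--] → (-1.52106, 0.9873, 0.236122)–(-1.26999, 0.9873, 0.3811)  len=0.2899
  (v7,v10,v8) [+-+] → (-1.26999, 0.9873, 0.3811)–(-1.26999, 0.9873, -0.0911435)  len=0.4722
  (v8,v10,v11) [+--] → (-1.26999, 0.9873, -0.0911435)–(-1.26999, 0.9873, -0.3811)  len=0.2900
  (v8,v11,v6) [+-+] → (-1.26999, 0.9873, -0.3811)–(-1.57096, 0.9873, -0.207316)  len=0.3475
  (v6,v11,v9) [+--] → (-1.57096, 0.9873, -0.207316)–(-1.92999, 0.9873, 0)  len=0.4146

Chained into 2 loop(s):
  loop 1: 6 segments, perimeter = 2.2865
  loop 2: 6 segments, perimeter = 2.2865
Total perimeter = 4.573


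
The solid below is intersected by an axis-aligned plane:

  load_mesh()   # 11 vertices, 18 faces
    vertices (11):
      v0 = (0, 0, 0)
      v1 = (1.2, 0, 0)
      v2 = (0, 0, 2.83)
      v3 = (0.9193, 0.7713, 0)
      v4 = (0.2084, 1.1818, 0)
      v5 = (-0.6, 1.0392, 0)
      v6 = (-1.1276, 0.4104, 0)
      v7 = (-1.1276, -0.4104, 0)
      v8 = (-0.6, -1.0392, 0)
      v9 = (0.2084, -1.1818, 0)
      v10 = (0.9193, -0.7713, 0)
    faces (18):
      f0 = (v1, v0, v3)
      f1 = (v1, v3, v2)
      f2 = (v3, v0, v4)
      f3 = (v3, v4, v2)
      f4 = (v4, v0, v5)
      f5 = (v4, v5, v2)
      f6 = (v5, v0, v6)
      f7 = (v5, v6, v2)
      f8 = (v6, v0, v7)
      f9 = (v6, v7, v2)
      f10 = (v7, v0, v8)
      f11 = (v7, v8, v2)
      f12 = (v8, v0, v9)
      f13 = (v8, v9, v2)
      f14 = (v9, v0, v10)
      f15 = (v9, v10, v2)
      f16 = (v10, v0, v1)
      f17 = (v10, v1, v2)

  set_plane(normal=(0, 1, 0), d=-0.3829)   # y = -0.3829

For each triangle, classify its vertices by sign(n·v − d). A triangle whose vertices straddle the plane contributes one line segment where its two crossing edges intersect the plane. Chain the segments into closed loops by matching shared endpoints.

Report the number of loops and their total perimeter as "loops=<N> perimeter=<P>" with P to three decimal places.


loops=1 perimeter=6.680

Straddling triangles (10 of 18):
  (v6,v0,v7) [++-] → (-1.05204, -0.3829, 0)–(-1.1276, -0.3829, 0)  len=0.0756
  (v6,v7,v2) [+-+] → (-1.1276, -0.3829, 0)–(-1.05204, -0.3829, 0.189632)  len=0.2041
  (v7,v0,v8) [-+-] → (-1.05204, -0.3829, 0)–(-0.221074, -0.3829, 0)  len=0.8310
  (v7,v8,v2) [--+] → (-0.221074, -0.3829, 1.78727)–(-1.05204, -0.3829, 0.189632)  len=1.8008
  (v8,v0,v9) [-+-] → (-0.221074, -0.3829, 0)–(0.067521, -0.3829, 0)  len=0.2886
  (v8,v9,v2) [--+] → (0.067521, -0.3829, 1.91309)–(-0.221074, -0.3829, 1.78727)  len=0.3148
  (v9,v0,v10) [-+-] → (0.067521, -0.3829, 0)–(0.456372, -0.3829, 0)  len=0.3889
  (v9,v10,v2) [--+] → (0.456372, -0.3829, 1.42509)–(0.067521, -0.3829, 1.91309)  len=0.6240
  (v10,v0,v1) [-++] → (0.456372, -0.3829, 0)–(1.06065, -0.3829, 0)  len=0.6043
  (v10,v1,v2) [-++] → (1.06065, -0.3829, 0)–(0.456372, -0.3829, 1.42509)  len=1.5479

Chained into 1 loop(s):
  loop 1: 10 segments, perimeter = 6.6799
Total perimeter = 6.680


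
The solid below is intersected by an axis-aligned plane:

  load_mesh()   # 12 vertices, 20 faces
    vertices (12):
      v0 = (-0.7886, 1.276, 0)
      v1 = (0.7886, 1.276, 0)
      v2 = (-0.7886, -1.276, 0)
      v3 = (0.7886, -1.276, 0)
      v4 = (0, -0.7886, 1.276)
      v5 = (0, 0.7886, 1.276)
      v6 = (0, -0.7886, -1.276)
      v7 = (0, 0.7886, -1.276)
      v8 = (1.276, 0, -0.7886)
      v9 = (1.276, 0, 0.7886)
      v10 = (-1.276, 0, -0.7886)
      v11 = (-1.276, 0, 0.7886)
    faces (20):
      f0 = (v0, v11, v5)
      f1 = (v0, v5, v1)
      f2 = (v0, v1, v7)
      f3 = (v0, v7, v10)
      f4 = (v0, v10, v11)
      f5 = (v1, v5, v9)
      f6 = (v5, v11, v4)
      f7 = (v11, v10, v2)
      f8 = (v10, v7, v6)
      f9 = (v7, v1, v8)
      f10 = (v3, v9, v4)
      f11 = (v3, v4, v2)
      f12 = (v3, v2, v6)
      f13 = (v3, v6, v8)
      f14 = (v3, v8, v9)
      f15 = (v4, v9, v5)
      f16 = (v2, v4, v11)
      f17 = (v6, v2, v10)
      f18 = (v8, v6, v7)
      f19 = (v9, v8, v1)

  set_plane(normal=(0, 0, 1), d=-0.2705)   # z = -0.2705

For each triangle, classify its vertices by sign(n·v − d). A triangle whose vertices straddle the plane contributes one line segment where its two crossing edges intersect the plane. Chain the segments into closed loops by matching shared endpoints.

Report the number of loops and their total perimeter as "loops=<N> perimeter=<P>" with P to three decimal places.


Straddling triangles (10 of 20):
  (v0,v1,v7) [++-] → (0.621424, 1.17268, -0.2705)–(-0.621424, 1.17268, -0.2705)  len=1.2428
  (v0,v7,v10) [+--] → (-0.621424, 1.17268, -0.2705)–(-0.955785, 0.838315, -0.2705)  len=0.4729
  (v0,v10,v11) [+-+] → (-0.955785, 0.838315, -0.2705)–(-1.276, 0, -0.2705)  len=0.8974
  (v11,v10,v2) [+-+] → (-1.276, 0, -0.2705)–(-0.955785, -0.838315, -0.2705)  len=0.8974
  (v7,v1,v8) [-+-] → (0.621424, 1.17268, -0.2705)–(0.955785, 0.838315, -0.2705)  len=0.4729
  (v3,v2,v6) [++-] → (-0.621424, -1.17268, -0.2705)–(0.621424, -1.17268, -0.2705)  len=1.2428
  (v3,v6,v8) [+--] → (0.621424, -1.17268, -0.2705)–(0.955785, -0.838315, -0.2705)  len=0.4729
  (v3,v8,v9) [+-+] → (0.955785, -0.838315, -0.2705)–(1.276, 0, -0.2705)  len=0.8974
  (v6,v2,v10) [-+-] → (-0.621424, -1.17268, -0.2705)–(-0.955785, -0.838315, -0.2705)  len=0.4729
  (v9,v8,v1) [+-+] → (1.276, 0, -0.2705)–(0.955785, 0.838315, -0.2705)  len=0.8974

Chained into 1 loop(s):
  loop 1: 10 segments, perimeter = 7.9667
Total perimeter = 7.967

loops=1 perimeter=7.967
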